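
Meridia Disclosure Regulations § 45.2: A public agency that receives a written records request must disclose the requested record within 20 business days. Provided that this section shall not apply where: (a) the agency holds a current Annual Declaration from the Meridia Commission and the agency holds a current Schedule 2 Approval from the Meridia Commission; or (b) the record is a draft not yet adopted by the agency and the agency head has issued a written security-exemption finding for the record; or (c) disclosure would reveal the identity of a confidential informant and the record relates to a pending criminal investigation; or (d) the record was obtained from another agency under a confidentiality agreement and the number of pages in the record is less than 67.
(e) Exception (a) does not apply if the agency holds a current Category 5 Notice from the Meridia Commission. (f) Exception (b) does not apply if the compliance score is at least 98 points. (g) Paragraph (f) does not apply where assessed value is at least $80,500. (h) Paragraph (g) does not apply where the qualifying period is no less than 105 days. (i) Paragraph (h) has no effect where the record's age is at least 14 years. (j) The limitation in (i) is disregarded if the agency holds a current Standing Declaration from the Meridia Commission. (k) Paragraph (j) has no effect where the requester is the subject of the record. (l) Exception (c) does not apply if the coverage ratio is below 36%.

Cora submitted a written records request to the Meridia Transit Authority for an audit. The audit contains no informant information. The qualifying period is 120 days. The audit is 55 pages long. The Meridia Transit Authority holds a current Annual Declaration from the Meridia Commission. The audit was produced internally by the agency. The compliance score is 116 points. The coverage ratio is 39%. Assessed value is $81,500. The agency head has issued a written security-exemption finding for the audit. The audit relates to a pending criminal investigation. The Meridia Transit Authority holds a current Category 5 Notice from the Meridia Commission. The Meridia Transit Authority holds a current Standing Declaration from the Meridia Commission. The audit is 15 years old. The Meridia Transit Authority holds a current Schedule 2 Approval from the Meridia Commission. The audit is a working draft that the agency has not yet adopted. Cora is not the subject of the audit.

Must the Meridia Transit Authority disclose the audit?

Yes — the Meridia Transit Authority must disclose the audit.

Exception (a): a current Annual Declaration is held; a current Schedule 2 Approval is held — every condition holds. However, paragraph (e) must be considered: (e) operates against (a): a current Category 5 Notice is held. (a) is therefore removed.
Exception (b)'s conditions are all satisfied: the audit is an unadopted draft; a written security-exemption finding has been issued. But: (f) applies — the compliance score is 116 points, meeting the 98 points threshold. (g) would limit (f) — assessed value is $81,500, meeting the $80,500 threshold — but (h) sets (g) aside: (h) operates — the qualifying period is 120 days, meeting the 105 days threshold. (i) applies (the record's age is 15 years, meeting the 14 years threshold), but is set aside by (j): (j) operates against (i): a current Standing Declaration is held. (k), which would lift (j), is not triggered — Cora is not the subject of the audit. So (b) is unavailable.
Exception (c) fails — the audit contains no informant information.
Exception (d) fails — the audit was produced internally.
No exception is made out. the Meridia Transit Authority falls within the general rule.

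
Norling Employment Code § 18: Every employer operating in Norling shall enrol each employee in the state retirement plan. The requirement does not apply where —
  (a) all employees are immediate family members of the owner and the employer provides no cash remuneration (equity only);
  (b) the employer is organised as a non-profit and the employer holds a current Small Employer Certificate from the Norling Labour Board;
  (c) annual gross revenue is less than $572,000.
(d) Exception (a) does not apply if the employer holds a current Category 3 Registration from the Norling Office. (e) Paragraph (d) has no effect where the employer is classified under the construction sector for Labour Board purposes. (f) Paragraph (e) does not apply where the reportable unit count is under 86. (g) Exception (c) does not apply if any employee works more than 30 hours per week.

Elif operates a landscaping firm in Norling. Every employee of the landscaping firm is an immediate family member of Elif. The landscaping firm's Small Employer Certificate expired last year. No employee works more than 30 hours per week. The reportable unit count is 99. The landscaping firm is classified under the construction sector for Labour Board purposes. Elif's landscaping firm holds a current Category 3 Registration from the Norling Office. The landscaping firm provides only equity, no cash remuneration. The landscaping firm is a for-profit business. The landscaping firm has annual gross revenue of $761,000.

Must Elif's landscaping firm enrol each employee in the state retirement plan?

No — exception (a) applies; Elif's landscaping firm is not required to enrol each employee in the state retirement plan.

Exception (a)'s conditions are all satisfied: every employee is an immediate family member; remuneration is equity-only. Under paragraphs (d)–(f): (d) would limit (a) — a current Category 3 Registration is held — but (e) sets (d) aside: (e) applies — the landscaping firm is classified under the construction sector. (f), which would lift (e), is inapplicable — the reportable unit count is 99, not under 86. So (a) applies.
Exception (b) requires that the employer is organised as a non-profit; but the employer is for-profit, so (b) is unavailable.
Exception (c) does not apply: annual gross revenue is $761,000, not less than $572,000.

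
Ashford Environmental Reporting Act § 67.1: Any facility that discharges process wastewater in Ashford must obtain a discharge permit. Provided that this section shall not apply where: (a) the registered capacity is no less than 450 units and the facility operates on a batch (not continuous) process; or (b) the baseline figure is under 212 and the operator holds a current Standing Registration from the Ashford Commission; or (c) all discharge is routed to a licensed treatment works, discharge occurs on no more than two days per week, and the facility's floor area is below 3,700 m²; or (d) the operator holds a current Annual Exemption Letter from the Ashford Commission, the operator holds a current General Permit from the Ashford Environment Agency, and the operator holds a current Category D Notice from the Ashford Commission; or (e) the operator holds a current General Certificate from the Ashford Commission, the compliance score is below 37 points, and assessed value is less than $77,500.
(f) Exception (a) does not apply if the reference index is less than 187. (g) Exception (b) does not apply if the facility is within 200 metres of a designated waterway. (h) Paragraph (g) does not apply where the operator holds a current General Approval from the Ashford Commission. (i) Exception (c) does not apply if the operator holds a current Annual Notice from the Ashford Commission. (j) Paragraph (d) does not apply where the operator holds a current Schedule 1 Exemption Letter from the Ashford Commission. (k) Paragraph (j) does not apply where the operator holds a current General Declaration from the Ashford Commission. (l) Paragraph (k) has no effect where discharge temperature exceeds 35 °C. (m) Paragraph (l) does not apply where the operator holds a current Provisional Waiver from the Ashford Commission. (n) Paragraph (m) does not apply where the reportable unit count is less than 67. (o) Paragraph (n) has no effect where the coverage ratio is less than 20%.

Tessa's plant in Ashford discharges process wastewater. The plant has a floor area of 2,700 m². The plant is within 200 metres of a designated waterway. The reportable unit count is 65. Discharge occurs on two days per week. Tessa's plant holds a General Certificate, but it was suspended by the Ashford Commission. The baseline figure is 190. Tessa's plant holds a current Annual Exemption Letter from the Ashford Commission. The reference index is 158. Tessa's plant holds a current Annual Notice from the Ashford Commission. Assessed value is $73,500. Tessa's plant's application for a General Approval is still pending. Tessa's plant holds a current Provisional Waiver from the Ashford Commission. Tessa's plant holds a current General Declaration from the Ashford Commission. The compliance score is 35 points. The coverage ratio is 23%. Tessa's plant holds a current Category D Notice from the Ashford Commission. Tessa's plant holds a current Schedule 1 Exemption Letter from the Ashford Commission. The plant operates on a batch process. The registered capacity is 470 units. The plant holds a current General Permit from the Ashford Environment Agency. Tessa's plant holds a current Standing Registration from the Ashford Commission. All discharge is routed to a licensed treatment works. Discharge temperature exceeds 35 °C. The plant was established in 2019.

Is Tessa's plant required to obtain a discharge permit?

All of (a)'s requirements are met (the registered capacity is 470 units, meeting the 450 units threshold; the facility operates on a batch process). But applying paragraph (f): (f) operates — the reference index is 158, less than the 187 limit. Exception (a) does not apply.
All of (b)'s requirements are met (the baseline figure is 190, under the 212 limit; a current Standing Registration is held). Turning to paragraphs (g)–(h): (g) operates against (b): the plant is within 200 m of a designated waterway. (h), which would lift (g), is inapplicable — there is no General Approval in force. Exception (b) does not apply.
Exception (c) is satisfied on its face — discharge is routed to a licensed treatment works; discharge occurs on no more than two days per week; the facility's floor area is 2,700 m², below the 3,700 m² limit. However, paragraph (i) must be considered: (i) operates — a current Annual Notice is held. So (c) is unavailable.
Exception (d): a current Annual Exemption Letter is held; a current General Permit is held; a current Category D Notice is held — every condition holds. Turning to paragraphs (j)–(o): (j) operates against (d): a current Schedule 1 Exemption Letter is held. (k) operates (a current General Declaration is held), but is itself disapplied by (l): (l) operates against (k): discharge temperature exceeds 35 °C. (m) applies (a current Provisional Waiver is held), but is set aside by (n): (n) operates against (m): the reportable unit count is 65, less than the 67 limit. (o) is not triggered (the coverage ratio is 23%, not less than 20%), so (n) stands. So (d) is unavailable.
Exception (e) fails — the General Certificate is not current.
Every exception is unavailable, so the rule governs.

Yes — Tessa's plant must obtain a discharge permit.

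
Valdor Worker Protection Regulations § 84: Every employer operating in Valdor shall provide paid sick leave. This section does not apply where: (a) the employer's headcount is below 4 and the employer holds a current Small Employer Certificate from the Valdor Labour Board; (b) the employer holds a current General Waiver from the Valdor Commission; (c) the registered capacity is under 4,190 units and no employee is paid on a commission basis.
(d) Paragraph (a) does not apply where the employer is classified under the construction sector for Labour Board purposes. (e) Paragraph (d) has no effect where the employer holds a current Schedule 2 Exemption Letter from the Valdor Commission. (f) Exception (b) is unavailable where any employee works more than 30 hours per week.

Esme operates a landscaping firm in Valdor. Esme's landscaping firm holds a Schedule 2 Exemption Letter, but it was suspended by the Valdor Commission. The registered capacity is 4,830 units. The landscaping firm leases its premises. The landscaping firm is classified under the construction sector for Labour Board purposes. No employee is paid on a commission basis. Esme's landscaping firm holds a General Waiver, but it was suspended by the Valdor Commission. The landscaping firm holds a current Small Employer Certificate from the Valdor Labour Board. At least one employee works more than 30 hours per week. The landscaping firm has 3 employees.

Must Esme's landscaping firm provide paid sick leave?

All of (a)'s requirements are met (the employer's headcount is 3, below the 4 limit; a current Small Employer Certificate is held). But: (d) operates against (a): the landscaping firm is classified under the construction sector. (e), which would lift (d), is not engaged — there is no Schedule 2 Exemption Letter in force. Exception (a) does not apply.
Exception (b) does not apply: there is no General Waiver in force.
Exception (c) does not apply: the registered capacity is 4,830 units, not under 4,190 units.
No exception applies. The general rule governs.

Yes — Esme's landscaping firm must provide paid sick leave.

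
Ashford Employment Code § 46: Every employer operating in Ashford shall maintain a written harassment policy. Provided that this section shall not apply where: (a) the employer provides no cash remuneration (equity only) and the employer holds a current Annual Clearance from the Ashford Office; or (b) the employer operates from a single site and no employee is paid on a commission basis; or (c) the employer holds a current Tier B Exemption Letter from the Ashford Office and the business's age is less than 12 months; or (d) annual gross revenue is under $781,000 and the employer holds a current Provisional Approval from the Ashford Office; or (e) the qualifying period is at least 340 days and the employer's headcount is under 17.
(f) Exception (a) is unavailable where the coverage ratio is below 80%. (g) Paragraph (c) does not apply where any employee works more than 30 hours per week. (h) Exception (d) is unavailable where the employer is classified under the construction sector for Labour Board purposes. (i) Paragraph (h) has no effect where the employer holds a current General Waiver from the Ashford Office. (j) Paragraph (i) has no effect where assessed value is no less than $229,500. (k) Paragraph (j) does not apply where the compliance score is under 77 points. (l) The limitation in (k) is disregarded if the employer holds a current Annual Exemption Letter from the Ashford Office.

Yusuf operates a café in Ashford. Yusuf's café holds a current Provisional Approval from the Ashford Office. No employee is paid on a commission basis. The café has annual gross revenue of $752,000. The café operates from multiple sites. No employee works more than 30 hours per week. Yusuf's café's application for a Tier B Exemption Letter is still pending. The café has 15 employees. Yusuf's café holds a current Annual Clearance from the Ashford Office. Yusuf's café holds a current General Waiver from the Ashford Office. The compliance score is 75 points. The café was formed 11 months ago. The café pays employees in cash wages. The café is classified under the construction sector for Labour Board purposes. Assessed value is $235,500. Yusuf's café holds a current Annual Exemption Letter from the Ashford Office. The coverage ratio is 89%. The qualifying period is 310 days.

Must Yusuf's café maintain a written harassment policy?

Yes — Yusuf's café must maintain a written harassment policy.

Exception (a) does not apply: employees are paid cash wages.
Exception (b) requires that the employer operates from a single site; but the employer operates from multiple sites, so (b) is unavailable.
Exception (c) fails — there is no Tier B Exemption Letter in force.
Exception (d)'s conditions are all satisfied: annual gross revenue is $752,000, under the $781,000 limit; a current Provisional Approval is held. But: (h) applies — the café is classified under the construction sector. (i) would limit (h) — a current General Waiver is held — but (j) sets (i) aside: (j) applies — assessed value is $235,500, meeting the $229,500 threshold. (k) would limit (j) — the compliance score is 75 points, under the 77 points limit — but (l) sets (k) aside: (l) applies — a current Annual Exemption Letter is held. (d) is therefore removed.
Exception (e) does not apply: the qualifying period is 310 days, short of 340 days.
No exception displaces § 46.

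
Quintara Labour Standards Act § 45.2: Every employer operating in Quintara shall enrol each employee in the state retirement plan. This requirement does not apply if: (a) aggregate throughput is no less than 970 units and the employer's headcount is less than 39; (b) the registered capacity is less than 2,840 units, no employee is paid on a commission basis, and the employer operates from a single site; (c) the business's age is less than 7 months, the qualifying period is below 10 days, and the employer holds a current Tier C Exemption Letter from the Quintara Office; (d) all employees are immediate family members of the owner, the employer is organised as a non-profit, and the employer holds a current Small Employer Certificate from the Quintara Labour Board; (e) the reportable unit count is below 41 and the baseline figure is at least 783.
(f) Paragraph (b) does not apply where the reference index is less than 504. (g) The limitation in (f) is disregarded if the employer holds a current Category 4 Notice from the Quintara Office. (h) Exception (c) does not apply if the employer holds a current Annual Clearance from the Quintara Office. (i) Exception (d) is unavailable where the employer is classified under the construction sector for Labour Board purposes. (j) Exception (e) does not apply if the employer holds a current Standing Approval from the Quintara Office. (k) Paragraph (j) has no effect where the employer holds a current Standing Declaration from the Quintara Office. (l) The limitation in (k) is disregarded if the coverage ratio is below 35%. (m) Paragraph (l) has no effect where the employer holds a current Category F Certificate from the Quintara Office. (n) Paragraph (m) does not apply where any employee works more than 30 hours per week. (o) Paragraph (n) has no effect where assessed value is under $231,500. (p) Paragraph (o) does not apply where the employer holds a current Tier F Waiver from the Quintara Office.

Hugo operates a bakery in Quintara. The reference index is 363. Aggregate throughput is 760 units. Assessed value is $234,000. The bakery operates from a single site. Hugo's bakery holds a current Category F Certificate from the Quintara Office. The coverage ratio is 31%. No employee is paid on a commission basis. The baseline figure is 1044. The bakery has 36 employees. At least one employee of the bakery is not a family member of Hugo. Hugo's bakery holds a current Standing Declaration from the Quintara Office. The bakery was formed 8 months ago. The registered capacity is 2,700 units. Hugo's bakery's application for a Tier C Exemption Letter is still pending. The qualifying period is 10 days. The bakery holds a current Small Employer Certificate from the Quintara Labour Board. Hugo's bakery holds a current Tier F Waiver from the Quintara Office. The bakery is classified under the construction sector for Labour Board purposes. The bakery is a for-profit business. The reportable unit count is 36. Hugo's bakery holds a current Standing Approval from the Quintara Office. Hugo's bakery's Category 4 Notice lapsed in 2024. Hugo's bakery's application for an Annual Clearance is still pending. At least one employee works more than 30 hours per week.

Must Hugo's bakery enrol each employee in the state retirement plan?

Yes — Hugo's bakery must enrol each employee in the state retirement plan.

Exception (a) does not apply: aggregate throughput is 760 units, short of 970 units.
Exception (b)'s conditions are all satisfied: the registered capacity is 2,700 units, less than the 2,840 units limit; no employee is paid on commission; the employer operates from a single site. But applying paragraphs (f)–(g): (f) operates against (b): the reference index is 363, less than the 504 limit. (g) is not triggered (no current Category 4 Notice is held), so (f) stands. So (b) is unavailable.
Exception (c) requires that the business's age is less than 7 months; but the business's age is 8 months, not less than 7 months, so (c) is unavailable.
Exception (d) does not apply: at least one employee is not a family member.
Exception (e)'s conditions are all satisfied: the reportable unit count is 36, below the 41 limit; the baseline figure is 1,044, meeting the 783 threshold. However, paragraphs (j)–(p) must be considered: (j) operates against (e): a current Standing Approval is held. (k) would limit (j) — a current Standing Declaration is held — but (l) sets (k) aside: (l) is engaged — the coverage ratio is 31%, below the 35% limit. (m) is triggered (a current Category F Certificate is held), but is displaced by (n): (n) operates — at least one employee exceeds 30 hours/week. (o), which would lift (n), is not engaged — assessed value is $234,000, not under $231,500. So (e) is unavailable.
None of the exceptions is available; § 45.2 applies in full.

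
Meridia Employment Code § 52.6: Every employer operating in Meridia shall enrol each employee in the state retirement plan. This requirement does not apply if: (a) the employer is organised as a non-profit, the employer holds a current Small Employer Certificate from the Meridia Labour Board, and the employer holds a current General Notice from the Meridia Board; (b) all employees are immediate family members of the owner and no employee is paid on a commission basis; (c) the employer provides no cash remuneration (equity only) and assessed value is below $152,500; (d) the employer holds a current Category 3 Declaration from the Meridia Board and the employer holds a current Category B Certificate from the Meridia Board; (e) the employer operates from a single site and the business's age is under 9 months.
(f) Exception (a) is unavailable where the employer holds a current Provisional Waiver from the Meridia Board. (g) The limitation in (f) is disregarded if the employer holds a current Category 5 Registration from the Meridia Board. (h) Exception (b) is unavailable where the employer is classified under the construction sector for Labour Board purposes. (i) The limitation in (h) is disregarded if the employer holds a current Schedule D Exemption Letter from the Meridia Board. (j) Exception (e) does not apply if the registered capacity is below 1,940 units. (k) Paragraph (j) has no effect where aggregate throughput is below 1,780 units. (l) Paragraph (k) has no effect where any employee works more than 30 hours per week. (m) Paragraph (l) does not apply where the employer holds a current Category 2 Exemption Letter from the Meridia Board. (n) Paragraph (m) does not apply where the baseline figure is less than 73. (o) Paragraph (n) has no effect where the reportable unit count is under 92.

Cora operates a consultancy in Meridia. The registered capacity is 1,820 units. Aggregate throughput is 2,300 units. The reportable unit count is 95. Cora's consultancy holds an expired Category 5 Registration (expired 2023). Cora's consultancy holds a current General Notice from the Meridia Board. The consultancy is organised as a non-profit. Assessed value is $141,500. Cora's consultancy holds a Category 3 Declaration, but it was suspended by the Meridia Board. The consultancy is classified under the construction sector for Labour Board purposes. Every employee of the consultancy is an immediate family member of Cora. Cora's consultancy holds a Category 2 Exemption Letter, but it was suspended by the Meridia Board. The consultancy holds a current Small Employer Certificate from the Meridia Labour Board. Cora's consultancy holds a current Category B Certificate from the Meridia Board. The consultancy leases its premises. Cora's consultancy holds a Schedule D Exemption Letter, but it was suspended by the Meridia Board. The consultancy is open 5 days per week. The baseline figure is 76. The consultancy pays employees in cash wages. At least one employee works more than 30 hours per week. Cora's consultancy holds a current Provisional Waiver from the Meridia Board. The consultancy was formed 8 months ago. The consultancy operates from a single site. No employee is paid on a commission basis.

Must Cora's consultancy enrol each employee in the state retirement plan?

Yes — Cora's consultancy must enrol each employee in the state retirement plan.

All of (a)'s requirements are met (the employer is a non-profit; a current Small Employer Certificate is held; a current General Notice is held). However, paragraphs (f)–(g) must be considered: (f) operates against (a): a current Provisional Waiver is held. (g) is inapplicable (no current Category 5 Registration is held), so (f) stands. So (a) is unavailable.
Exception (b)'s conditions are all satisfied: every employee is an immediate family member; no employee is paid on commission. But: (h) operates against (b): the consultancy is classified under the construction sector. (i), which would lift (h), is inapplicable — there is no Schedule D Exemption Letter in force. (b) is therefore removed.
Exception (c) requires that the employer provides no cash remuneration (equity only); but employees are paid cash wages, so (c) is unavailable.
Exception (d) requires that the employer holds a current Category 3 Declaration from the Meridia Board; but the Category 3 Declaration is not current, so (d) is unavailable.
Exception (e)'s conditions are all satisfied: the employer operates from a single site; the business's age is 8 months, under the 9 months limit. But: (j) operates against (e): the registered capacity is 1,820 units, below the 1,940 units limit. (k), which would lift (j), is inapplicable — aggregate throughput is 2,300 units, not below 1,780 units. (e) is therefore removed.
No exception displaces § 52.6.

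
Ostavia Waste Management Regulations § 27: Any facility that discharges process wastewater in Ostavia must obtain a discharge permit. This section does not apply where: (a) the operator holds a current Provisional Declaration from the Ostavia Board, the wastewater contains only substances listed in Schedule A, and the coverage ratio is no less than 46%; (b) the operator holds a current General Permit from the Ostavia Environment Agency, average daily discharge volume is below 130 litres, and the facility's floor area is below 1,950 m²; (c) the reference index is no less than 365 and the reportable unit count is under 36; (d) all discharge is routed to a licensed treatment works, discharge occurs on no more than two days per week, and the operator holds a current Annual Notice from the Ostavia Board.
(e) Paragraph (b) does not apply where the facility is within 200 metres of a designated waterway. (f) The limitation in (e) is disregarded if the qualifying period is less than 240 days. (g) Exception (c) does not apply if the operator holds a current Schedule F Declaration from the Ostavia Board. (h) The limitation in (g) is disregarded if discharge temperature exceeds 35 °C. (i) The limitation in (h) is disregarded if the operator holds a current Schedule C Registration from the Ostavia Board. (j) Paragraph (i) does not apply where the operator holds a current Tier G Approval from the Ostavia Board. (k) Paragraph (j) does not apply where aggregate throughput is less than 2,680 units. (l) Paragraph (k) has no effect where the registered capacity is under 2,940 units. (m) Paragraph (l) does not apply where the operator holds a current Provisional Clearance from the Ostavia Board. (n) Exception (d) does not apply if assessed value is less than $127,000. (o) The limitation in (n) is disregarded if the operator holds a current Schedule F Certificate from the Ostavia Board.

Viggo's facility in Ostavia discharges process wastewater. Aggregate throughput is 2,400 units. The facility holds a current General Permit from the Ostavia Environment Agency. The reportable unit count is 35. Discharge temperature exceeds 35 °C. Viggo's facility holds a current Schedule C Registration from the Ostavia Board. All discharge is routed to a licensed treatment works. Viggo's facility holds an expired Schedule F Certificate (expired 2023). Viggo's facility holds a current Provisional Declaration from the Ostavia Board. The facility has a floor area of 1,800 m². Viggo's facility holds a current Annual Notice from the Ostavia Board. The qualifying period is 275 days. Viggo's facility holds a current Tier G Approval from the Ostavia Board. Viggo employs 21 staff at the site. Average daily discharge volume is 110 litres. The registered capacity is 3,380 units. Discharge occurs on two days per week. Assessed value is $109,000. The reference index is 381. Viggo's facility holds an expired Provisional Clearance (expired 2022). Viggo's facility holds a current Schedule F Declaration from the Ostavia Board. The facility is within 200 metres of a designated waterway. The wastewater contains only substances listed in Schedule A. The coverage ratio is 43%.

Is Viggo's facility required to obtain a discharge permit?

Exception (a) fails — the coverage ratio is 43%, short of 46%.
Exception (b)'s conditions are all satisfied: a current General Permit is held; average daily discharge volume is 110 litres, below the 130 litres limit; the facility's floor area is 1,800 m², below the 1,950 m² limit. However, paragraphs (e)–(f) must be considered: (e) is engaged — the facility is within 200 m of a designated waterway. (f) is not engaged (the qualifying period is 275 days, not less than 240 days), so (e) stands. So (b) is unavailable.
All of (c)'s requirements are met (the reference index is 381, meeting the 365 threshold; the reportable unit count is 35, under the 36 limit). But: (g) is engaged — a current Schedule F Declaration is held. (h) is engaged (discharge temperature exceeds 35 °C), but is set aside by (i): (i) operates against (h): a current Schedule C Registration is held. (j) is triggered (a current Tier G Approval is held), but is set aside by (k): (k) operates — aggregate throughput is 2,400 units, less than the 2,680 units limit. (l) does not operate here (the registered capacity is 3,380 units, not under 2,940 units), so (k) stands. Exception (c) does not apply.
Exception (d): discharge is routed to a licensed treatment works; discharge occurs on no more than two days per week; a current Annual Notice is held — every condition holds. But: (n) is engaged — assessed value is $109,000, less than the $127,000 limit. (o) does not operate here (there is no Schedule F Certificate in force), so (n) stands. (d) is therefore removed.
No exception is made out. Viggo's facility falls within the general rule.

Yes — Viggo's facility must obtain a discharge permit.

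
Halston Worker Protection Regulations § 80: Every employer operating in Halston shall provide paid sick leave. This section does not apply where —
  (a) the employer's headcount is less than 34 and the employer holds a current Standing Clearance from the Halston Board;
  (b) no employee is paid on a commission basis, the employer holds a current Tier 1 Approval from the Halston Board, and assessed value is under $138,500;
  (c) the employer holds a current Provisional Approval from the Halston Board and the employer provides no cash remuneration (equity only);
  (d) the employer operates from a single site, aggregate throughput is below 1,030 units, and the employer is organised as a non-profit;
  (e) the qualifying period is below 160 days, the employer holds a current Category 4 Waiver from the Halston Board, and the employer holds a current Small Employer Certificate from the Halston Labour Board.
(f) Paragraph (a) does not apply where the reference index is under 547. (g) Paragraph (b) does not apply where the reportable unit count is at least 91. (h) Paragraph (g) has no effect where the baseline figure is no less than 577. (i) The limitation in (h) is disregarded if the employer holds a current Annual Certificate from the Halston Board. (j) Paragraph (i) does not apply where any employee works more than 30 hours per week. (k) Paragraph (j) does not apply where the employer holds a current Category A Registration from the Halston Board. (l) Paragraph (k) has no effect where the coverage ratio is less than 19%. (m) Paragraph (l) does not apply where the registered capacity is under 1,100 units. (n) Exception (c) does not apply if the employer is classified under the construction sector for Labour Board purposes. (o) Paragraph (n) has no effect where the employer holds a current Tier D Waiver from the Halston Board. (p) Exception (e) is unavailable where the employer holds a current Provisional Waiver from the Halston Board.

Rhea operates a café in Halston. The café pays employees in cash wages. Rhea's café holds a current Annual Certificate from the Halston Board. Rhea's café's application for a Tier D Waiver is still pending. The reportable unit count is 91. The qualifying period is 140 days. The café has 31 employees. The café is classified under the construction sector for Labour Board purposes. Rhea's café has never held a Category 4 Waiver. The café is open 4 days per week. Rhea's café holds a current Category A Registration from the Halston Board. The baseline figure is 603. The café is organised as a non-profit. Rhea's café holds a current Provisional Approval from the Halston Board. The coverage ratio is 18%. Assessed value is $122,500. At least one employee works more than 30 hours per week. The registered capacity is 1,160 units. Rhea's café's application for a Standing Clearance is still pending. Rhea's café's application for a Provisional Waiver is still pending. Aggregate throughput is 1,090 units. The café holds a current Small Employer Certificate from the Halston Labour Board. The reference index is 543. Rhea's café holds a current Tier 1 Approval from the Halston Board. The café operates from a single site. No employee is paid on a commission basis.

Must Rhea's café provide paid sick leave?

No — exception (b) applies; Rhea's café is not required to provide paid sick leave.

Exception (a) requires that the employer holds a current Standing Clearance from the Halston Board; but there is no Standing Clearance in force, so (a) is unavailable.
Exception (b)'s conditions are all satisfied: no employee is paid on commission; a current Tier 1 Approval is held; assessed value is $122,500, under the $138,500 limit. Considering the limiting provisions: (g) applies (the reportable unit count is 91, meeting the 91 threshold), but yields to (h): (h) is triggered — the baseline figure is 603, meeting the 577 threshold. (i) applies (a current Annual Certificate is held), but is set aside by (j): (j) is engaged — at least one employee exceeds 30 hours/week. (k) would limit (j) — a current Category A Registration is held — but (l) sets (k) aside: (l) applies — the coverage ratio is 18%, less than the 19% limit. (m), which would lift (l), is not triggered — the registered capacity is 1,160 units, not under 1,100 units. Exception (b) stands.
Exception (c) requires that the employer provides no cash remuneration (equity only); but employees are paid cash wages, so (c) is unavailable.
Exception (d) fails — aggregate throughput is 1,090 units, not below 1,030 units.
Exception (e) does not apply: the Category 4 Waiver is not current.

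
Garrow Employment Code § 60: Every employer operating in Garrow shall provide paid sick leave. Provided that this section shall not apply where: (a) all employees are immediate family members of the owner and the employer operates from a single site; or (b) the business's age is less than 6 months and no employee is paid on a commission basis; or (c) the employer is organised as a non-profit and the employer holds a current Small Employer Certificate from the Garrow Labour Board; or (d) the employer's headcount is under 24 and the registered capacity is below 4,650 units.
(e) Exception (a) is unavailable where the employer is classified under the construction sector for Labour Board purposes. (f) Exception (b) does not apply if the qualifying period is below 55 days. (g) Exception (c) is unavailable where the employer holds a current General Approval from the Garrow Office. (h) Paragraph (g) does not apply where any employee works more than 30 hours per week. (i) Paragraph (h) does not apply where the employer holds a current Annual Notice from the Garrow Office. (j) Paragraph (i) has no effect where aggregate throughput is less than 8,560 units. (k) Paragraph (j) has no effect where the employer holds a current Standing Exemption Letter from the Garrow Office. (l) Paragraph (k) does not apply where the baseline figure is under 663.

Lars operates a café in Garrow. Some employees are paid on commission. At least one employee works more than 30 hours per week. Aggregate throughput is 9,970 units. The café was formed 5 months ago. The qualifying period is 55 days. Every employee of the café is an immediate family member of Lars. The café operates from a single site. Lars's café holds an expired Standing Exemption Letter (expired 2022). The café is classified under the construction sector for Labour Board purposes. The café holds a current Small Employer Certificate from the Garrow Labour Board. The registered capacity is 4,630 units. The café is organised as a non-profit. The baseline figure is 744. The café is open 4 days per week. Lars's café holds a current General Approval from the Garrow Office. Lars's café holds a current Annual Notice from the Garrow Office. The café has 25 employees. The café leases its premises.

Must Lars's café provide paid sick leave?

Yes — Lars's café must provide paid sick leave.

Exception (a): every employee is an immediate family member; the employer operates from a single site — every condition holds. Turning to paragraph (e): (e) operates against (a): the café is classified under the construction sector. Exception (a) does not apply.
Exception (b) fails — some employees are paid on commission.
All of (c)'s requirements are met (the employer is a non-profit; a current Small Employer Certificate is held). Turning to paragraphs (g)–(l): (g) operates against (c): a current General Approval is held. (h) operates (at least one employee exceeds 30 hours/week), but is overridden by (i): (i) operates against (h): a current Annual Notice is held. (j) is inapplicable (aggregate throughput is 9,970 units, not less than 8,560 units), so (i) stands. So (c) is unavailable.
Exception (d) fails — the employer's headcount is 25, not under 24.
No exception is made out. Lars's café falls within the general rule.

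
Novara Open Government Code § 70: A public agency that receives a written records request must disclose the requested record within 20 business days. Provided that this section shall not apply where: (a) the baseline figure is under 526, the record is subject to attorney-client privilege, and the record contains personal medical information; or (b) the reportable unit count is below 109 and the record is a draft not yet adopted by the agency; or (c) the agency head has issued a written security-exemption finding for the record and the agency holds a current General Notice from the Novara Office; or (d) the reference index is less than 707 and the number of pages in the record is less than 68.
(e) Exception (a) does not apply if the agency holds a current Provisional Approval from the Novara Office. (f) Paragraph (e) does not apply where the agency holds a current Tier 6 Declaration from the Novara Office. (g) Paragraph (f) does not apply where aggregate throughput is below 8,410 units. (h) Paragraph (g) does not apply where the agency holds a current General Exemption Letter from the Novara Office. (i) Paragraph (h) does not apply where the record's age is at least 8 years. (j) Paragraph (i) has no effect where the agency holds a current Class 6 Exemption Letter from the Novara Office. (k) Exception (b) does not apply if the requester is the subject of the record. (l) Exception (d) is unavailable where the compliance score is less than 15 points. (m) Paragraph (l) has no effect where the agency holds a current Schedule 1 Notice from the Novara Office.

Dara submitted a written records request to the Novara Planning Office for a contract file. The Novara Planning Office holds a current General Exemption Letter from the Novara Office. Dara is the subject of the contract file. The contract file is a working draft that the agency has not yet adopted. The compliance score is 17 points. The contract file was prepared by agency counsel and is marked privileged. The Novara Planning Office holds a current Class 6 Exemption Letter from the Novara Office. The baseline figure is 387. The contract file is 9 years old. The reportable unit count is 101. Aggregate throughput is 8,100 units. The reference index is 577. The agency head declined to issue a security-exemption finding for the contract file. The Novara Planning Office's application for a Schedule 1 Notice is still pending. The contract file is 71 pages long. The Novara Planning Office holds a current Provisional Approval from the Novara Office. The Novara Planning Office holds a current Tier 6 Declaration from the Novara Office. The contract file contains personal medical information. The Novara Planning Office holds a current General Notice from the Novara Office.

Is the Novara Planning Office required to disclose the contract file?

No — exception (a) applies; the Novara Planning Office is not required to disclose the contract file.

Exception (a) is satisfied on its face — the baseline figure is 387, under the 526 limit; the contract file is privileged; the contract file contains personal medical information. Considering the limiting provisions: (e) is triggered (a current Provisional Approval is held), but yields to (f): (f) applies — a current Tier 6 Declaration is held. (g) operates (aggregate throughput is 8,100 units, below the 8,410 units limit), but yields to (h): (h) operates against (g): a current General Exemption Letter is held. (i) is triggered (the record's age is 9 years, meeting the 8 years threshold), but is overridden by (j): (j) is triggered — a current Class 6 Exemption Letter is held. (a) remains available.
Exception (b): the reportable unit count is 101, below the 109 limit; the contract file is an unadopted draft — every condition holds. But: (k) operates against (b): Dara is the subject of the contract file. (b) is therefore removed.
Exception (c) requires that the agency head has issued a written security-exemption finding for the record; but the agency head declined to issue a security-exemption finding, so (c) is unavailable.
Exception (d) requires that the number of pages in the record is less than 68; but the number of pages in the record is 71, not less than 68, so (d) is unavailable.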